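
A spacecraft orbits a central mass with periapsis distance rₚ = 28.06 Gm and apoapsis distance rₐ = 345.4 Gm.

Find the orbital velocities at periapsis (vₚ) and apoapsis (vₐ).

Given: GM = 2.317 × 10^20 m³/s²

Convert to SI: rₚ = 28.06 Gm = 2.806e+10 m; rₐ = 345.4 Gm = 3.454e+11 m.
Use the vis-viva equation v² = GM(2/r − 1/a) with a = (rₚ + rₐ)/2 = (2.806e+10 + 3.454e+11)/2 = 1.8673e+11 m.
vₚ = √(GM · (2/rₚ − 1/a)) = √(2.317e+20 · (2/2.806e+10 − 1/1.8673e+11)) m/s ≈ 1.236e+05 m/s = 123.6 km/s.
vₐ = √(GM · (2/rₐ − 1/a)) = √(2.317e+20 · (2/3.454e+11 − 1/1.8673e+11)) m/s ≈ 1.004e+04 m/s = 10.04 km/s.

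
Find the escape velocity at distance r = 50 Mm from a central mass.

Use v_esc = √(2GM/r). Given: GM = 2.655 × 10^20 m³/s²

Convert to SI: r = 50 Mm = 5e+07 m.
Escape velocity comes from setting total energy to zero: ½v² − GM/r = 0 ⇒ v_esc = √(2GM / r).
v_esc = √(2 · 2.655e+20 / 5e+07) m/s ≈ 3.259e+06 m/s = 3259 km/s.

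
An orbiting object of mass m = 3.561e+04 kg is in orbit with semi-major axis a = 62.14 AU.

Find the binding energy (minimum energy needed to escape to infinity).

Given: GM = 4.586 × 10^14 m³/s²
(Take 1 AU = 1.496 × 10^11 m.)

Convert to SI: a = 62.14 AU = 9.29614e+12 m.
Total orbital energy is E = −GMm/(2a); binding energy is E_bind = −E = GMm/(2a).
E_bind = 4.586e+14 · 3.561e+04 / (2 · 9.29614e+12) J ≈ 8.784e+05 J = 878.4 kJ.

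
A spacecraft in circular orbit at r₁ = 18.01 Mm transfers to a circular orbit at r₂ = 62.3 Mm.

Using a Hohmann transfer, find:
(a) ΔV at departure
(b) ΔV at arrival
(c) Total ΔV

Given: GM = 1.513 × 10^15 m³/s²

Convert to SI: r₁ = 18.01 Mm = 1.801e+07 m; r₂ = 62.3 Mm = 6.23e+07 m.
Transfer semi-major axis: a_t = (r₁ + r₂)/2 = (1.801e+07 + 6.23e+07)/2 = 4.0155e+07 m.
Circular speeds: v₁ = √(GM/r₁) = 9165.64 m/s, v₂ = √(GM/r₂) = 4928.05 m/s.
Transfer speeds (vis-viva v² = GM(2/r − 1/a_t)): v₁ᵗ = 11416.6 m/s, v₂ᵗ = 3300.37 m/s.
(a) ΔV₁ = |v₁ᵗ − v₁| ≈ 2251 m/s = 2.251 km/s.
(b) ΔV₂ = |v₂ − v₂ᵗ| ≈ 1628 m/s = 1.628 km/s.
(c) ΔV_total = ΔV₁ + ΔV₂ ≈ 3879 m/s = 3.879 km/s.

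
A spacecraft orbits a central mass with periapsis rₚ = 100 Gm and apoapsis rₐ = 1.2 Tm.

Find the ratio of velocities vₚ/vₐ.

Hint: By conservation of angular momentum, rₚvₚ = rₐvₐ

Convert to SI: rₚ = 100 Gm = 1e+11 m; rₐ = 1.2 Tm = 1.2e+12 m.
Conservation of angular momentum gives rₚvₚ = rₐvₐ, so vₚ/vₐ = rₐ/rₚ.
vₚ/vₐ = 1.2e+12 / 1e+11 ≈ 12.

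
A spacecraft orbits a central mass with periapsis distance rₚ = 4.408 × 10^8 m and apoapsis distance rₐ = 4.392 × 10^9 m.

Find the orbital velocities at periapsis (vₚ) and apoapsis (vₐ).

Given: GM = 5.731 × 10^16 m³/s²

Use the vis-viva equation v² = GM(2/r − 1/a) with a = (rₚ + rₐ)/2 = (4.408e+08 + 4.392e+09)/2 = 2.4164e+09 m.
vₚ = √(GM · (2/rₚ − 1/a)) = √(5.731e+16 · (2/4.408e+08 − 1/2.4164e+09)) m/s ≈ 1.537e+04 m/s = 15.37 km/s.
vₐ = √(GM · (2/rₐ − 1/a)) = √(5.731e+16 · (2/4.392e+09 − 1/2.4164e+09)) m/s ≈ 1543 m/s = 1.543 km/s.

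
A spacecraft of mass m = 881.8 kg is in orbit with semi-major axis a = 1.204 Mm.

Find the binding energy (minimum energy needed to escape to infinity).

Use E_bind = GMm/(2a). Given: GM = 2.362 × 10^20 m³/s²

Convert to SI: a = 1.204 Mm = 1.204e+06 m.
Total orbital energy is E = −GMm/(2a); binding energy is E_bind = −E = GMm/(2a).
E_bind = 2.362e+20 · 881.8 / (2 · 1.204e+06) J ≈ 8.65e+16 J = 86.5 PJ.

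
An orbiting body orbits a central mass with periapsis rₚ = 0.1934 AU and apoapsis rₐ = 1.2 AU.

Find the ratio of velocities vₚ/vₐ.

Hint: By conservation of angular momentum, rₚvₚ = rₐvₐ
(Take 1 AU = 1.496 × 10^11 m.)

Convert to SI: rₚ = 0.1934 AU = 2.89326e+10 m; rₐ = 1.2 AU = 1.7952e+11 m.
Conservation of angular momentum gives rₚvₚ = rₐvₐ, so vₚ/vₐ = rₐ/rₚ.
vₚ/vₐ = 1.7952e+11 / 2.89326e+10 ≈ 6.205.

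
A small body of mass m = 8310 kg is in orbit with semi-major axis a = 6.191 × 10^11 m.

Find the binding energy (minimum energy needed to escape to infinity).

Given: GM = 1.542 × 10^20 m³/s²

Total orbital energy is E = −GMm/(2a); binding energy is E_bind = −E = GMm/(2a).
E_bind = 1.542e+20 · 8310 / (2 · 6.191e+11) J ≈ 1.035e+12 J = 1.035 TJ.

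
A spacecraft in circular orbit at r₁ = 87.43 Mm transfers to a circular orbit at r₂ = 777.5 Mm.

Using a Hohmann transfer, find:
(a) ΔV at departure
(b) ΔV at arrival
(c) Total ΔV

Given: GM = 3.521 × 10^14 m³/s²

Convert to SI: r₁ = 87.43 Mm = 8.743e+07 m; r₂ = 777.5 Mm = 7.775e+08 m.
Transfer semi-major axis: a_t = (r₁ + r₂)/2 = (8.743e+07 + 7.775e+08)/2 = 4.32465e+08 m.
Circular speeds: v₁ = √(GM/r₁) = 2006.79 m/s, v₂ = √(GM/r₂) = 672.95 m/s.
Transfer speeds (vis-viva v² = GM(2/r − 1/a_t)): v₁ᵗ = 2690.78 m/s, v₂ᵗ = 302.578 m/s.
(a) ΔV₁ = |v₁ᵗ − v₁| ≈ 684 m/s = 684 m/s.
(b) ΔV₂ = |v₂ − v₂ᵗ| ≈ 370.4 m/s = 370.4 m/s.
(c) ΔV_total = ΔV₁ + ΔV₂ ≈ 1054 m/s = 1.054 km/s.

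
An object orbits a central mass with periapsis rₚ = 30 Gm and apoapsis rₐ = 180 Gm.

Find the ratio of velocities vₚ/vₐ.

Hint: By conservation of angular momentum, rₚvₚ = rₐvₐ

Convert to SI: rₚ = 30 Gm = 3e+10 m; rₐ = 180 Gm = 1.8e+11 m.
Conservation of angular momentum gives rₚvₚ = rₐvₐ, so vₚ/vₐ = rₐ/rₚ.
vₚ/vₐ = 1.8e+11 / 3e+10 ≈ 6.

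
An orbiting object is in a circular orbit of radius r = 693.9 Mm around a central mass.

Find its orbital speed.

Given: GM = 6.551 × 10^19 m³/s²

Convert to SI: r = 693.9 Mm = 6.939e+08 m.
For a circular orbit, gravity supplies the centripetal force, so v = √(GM / r).
v = √(6.551e+19 / 6.939e+08) m/s ≈ 3.073e+05 m/s = 307.3 km/s.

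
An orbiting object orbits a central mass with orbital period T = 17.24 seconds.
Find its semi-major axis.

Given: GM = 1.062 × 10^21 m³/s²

Invert Kepler's third law: a = (GM · T² / (4π²))^(1/3).
Substituting T = 17.24 s and GM = 1.062e+21 m³/s²:
a = (1.062e+21 · (17.24)² / (4π²))^(1/3) m
a ≈ 2e+07 m = 20 Mm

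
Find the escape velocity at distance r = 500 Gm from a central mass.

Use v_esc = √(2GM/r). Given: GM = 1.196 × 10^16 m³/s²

Convert to SI: r = 500 Gm = 5e+11 m.
Escape velocity comes from setting total energy to zero: ½v² − GM/r = 0 ⇒ v_esc = √(2GM / r).
v_esc = √(2 · 1.196e+16 / 5e+11) m/s ≈ 218.7 m/s = 218.7 m/s.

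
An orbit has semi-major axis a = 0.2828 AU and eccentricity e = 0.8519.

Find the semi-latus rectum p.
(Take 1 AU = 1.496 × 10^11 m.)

Convert to SI: a = 0.2828 AU = 4.23069e+10 m.
p = a (1 − e²).
p = 4.23069e+10 · (1 − (0.8519)²) = 4.23069e+10 · 0.274266 ≈ 1.16e+10 m = 0.07756 AU.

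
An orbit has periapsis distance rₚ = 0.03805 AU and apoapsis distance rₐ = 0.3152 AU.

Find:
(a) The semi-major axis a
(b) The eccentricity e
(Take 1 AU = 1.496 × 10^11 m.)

Convert to SI: rₚ = 0.03805 AU = 5.69228e+09 m; rₐ = 0.3152 AU = 4.71539e+10 m.
(a) a = (rₚ + rₐ) / 2 = (5.69228e+09 + 4.71539e+10) / 2 ≈ 2.642e+10 m = 0.1766 AU.
(b) e = (rₐ − rₚ) / (rₐ + rₚ) = (4.71539e+10 − 5.69228e+09) / (4.71539e+10 + 5.69228e+09) ≈ 0.7846.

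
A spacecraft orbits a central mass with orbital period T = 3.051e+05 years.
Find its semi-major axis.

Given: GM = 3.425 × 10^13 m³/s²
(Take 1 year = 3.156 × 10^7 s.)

Convert to SI: T = 3.051e+05 years = 9.62896e+12 s.
Invert Kepler's third law: a = (GM · T² / (4π²))^(1/3).
Substituting T = 9.62896e+12 s and GM = 3.425e+13 m³/s²:
a = (3.425e+13 · (9.62896e+12)² / (4π²))^(1/3) m
a ≈ 4.317e+12 m = 4.317 × 10^12 m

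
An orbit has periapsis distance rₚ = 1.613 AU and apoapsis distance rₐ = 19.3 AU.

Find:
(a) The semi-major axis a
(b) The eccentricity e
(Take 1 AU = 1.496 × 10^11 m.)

Convert to SI: rₚ = 1.613 AU = 2.41305e+11 m; rₐ = 19.3 AU = 2.88728e+12 m.
(a) a = (rₚ + rₐ) / 2 = (2.41305e+11 + 2.88728e+12) / 2 ≈ 1.564e+12 m = 10.46 AU.
(b) e = (rₐ − rₚ) / (rₐ + rₚ) = (2.88728e+12 − 2.41305e+11) / (2.88728e+12 + 2.41305e+11) ≈ 0.8457.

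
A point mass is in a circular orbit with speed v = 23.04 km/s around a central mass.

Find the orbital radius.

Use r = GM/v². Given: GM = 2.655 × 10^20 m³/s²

Convert to SI: v = 23.04 km/s = 23040 m/s.
For a circular orbit, v² = GM / r, so r = GM / v².
r = 2.655e+20 / (23040)² m ≈ 5.001e+11 m = 500.1 Gm.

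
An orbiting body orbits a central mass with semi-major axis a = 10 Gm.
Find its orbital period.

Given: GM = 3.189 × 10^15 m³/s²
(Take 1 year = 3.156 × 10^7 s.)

Convert to SI: a = 10 Gm = 1e+10 m.
Kepler's third law: T = 2π √(a³ / GM).
Substituting a = 1e+10 m and GM = 3.189e+15 m³/s²:
T = 2π √((1e+10)³ / 3.189e+15) s
T ≈ 1.113e+08 s = 3.525 years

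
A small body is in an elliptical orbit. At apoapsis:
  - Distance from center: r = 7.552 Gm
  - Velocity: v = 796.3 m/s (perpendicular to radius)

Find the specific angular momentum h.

Convert to SI: r = 7.552 Gm = 7.552e+09 m.
With v perpendicular to r, h = r · v.
h = 7.552e+09 · 796.3 m²/s ≈ 6.014e+12 m²/s.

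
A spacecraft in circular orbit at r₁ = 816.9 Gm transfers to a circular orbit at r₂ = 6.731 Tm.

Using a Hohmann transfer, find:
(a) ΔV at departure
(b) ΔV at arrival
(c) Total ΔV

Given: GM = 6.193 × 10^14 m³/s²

Convert to SI: r₁ = 816.9 Gm = 8.169e+11 m; r₂ = 6.731 Tm = 6.731e+12 m.
Transfer semi-major axis: a_t = (r₁ + r₂)/2 = (8.169e+11 + 6.731e+12)/2 = 3.77395e+12 m.
Circular speeds: v₁ = √(GM/r₁) = 27.5338 m/s, v₂ = √(GM/r₂) = 9.59203 m/s.
Transfer speeds (vis-viva v² = GM(2/r − 1/a_t)): v₁ᵗ = 36.7712 m/s, v₂ᵗ = 4.46269 m/s.
(a) ΔV₁ = |v₁ᵗ − v₁| ≈ 9.237 m/s = 9.237 m/s.
(b) ΔV₂ = |v₂ − v₂ᵗ| ≈ 5.129 m/s = 5.129 m/s.
(c) ΔV_total = ΔV₁ + ΔV₂ ≈ 14.37 m/s = 14.37 m/s.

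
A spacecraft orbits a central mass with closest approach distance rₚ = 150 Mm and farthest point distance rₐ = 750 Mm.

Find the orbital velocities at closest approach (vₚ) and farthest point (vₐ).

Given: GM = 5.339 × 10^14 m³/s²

Convert to SI: rₚ = 150 Mm = 1.5e+08 m; rₐ = 750 Mm = 7.5e+08 m.
Use the vis-viva equation v² = GM(2/r − 1/a) with a = (rₚ + rₐ)/2 = (1.5e+08 + 7.5e+08)/2 = 4.5e+08 m.
vₚ = √(GM · (2/rₚ − 1/a)) = √(5.339e+14 · (2/1.5e+08 − 1/4.5e+08)) m/s ≈ 2436 m/s = 2.436 km/s.
vₐ = √(GM · (2/rₐ − 1/a)) = √(5.339e+14 · (2/7.5e+08 − 1/4.5e+08)) m/s ≈ 487.1 m/s = 487.1 m/s.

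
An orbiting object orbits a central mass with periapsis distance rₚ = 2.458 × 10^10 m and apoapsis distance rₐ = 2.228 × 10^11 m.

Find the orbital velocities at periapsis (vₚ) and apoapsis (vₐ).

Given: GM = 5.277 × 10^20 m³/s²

Use the vis-viva equation v² = GM(2/r − 1/a) with a = (rₚ + rₐ)/2 = (2.458e+10 + 2.228e+11)/2 = 1.2369e+11 m.
vₚ = √(GM · (2/rₚ − 1/a)) = √(5.277e+20 · (2/2.458e+10 − 1/1.2369e+11)) m/s ≈ 1.966e+05 m/s = 196.6 km/s.
vₐ = √(GM · (2/rₐ − 1/a)) = √(5.277e+20 · (2/2.228e+11 − 1/1.2369e+11)) m/s ≈ 2.169e+04 m/s = 21.69 km/s.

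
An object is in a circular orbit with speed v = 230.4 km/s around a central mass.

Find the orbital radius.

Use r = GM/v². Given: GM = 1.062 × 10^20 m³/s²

Convert to SI: v = 230.4 km/s = 230400 m/s.
For a circular orbit, v² = GM / r, so r = GM / v².
r = 1.062e+20 / (230400)² m ≈ 2.001e+09 m = 2.001 Gm.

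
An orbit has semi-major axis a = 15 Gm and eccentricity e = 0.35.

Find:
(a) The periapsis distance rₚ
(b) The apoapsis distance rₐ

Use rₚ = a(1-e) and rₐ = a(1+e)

Convert to SI: a = 15 Gm = 1.5e+10 m.
(a) rₚ = a(1 − e) = 1.5e+10 · (1 − 0.35) = 1.5e+10 · 0.65 ≈ 9.75e+09 m = 9.75 Gm.
(b) rₐ = a(1 + e) = 1.5e+10 · (1 + 0.35) = 1.5e+10 · 1.35 ≈ 2.025e+10 m = 20.25 Gm.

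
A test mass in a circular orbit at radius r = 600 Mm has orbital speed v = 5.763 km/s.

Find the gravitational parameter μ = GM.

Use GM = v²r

Convert to SI: r = 600 Mm = 6e+08 m; v = 5.763 km/s = 5763 m/s.
For a circular orbit v² = GM/r, so GM = v² · r.
GM = (5763)² · 6e+08 m³/s² ≈ 1.993e+16 m³/s² = 1.993 × 10^16 m³/s².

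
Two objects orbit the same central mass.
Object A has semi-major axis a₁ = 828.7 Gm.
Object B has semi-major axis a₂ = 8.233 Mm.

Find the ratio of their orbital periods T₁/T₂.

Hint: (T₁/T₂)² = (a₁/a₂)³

Convert to SI: a₁ = 828.7 Gm = 8.287e+11 m; a₂ = 8.233 Mm = 8.233e+06 m.
From Kepler's third law, (T₁/T₂)² = (a₁/a₂)³, so T₁/T₂ = (a₁/a₂)^(3/2).
a₁/a₂ = 8.287e+11 / 8.233e+06 = 100656.
T₁/T₂ = (100656)^(3/2) ≈ 3.193e+07.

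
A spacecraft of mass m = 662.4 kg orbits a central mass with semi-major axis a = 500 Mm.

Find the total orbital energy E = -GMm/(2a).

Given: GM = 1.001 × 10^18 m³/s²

Convert to SI: a = 500 Mm = 5e+08 m.
E = −GMm / (2a).
E = −1.001e+18 · 662.4 / (2 · 5e+08) J ≈ -6.631e+11 J = -663.1 GJ.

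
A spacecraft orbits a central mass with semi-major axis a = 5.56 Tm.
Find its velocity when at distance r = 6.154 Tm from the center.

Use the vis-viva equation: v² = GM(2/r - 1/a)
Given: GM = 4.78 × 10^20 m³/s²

Convert to SI: a = 5.56 Tm = 5.56e+12 m; r = 6.154 Tm = 6.154e+12 m.
Vis-viva: v = √(GM · (2/r − 1/a)).
2/r − 1/a = 2/6.154e+12 − 1/5.56e+12 = 1.45136e-13 m⁻¹.
v = √(4.78e+20 · 1.45136e-13) m/s ≈ 8329 m/s = 8.329 km/s.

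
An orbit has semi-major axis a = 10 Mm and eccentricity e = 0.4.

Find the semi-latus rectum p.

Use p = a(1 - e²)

Convert to SI: a = 10 Mm = 1e+07 m.
p = a (1 − e²).
p = 1e+07 · (1 − (0.4)²) = 1e+07 · 0.84 ≈ 8.4e+06 m = 8.4 Mm.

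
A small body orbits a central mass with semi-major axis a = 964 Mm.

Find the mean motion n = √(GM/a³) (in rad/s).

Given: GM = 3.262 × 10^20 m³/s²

Convert to SI: a = 964 Mm = 9.64e+08 m.
n = √(GM / a³).
n = √(3.262e+20 / (9.64e+08)³) rad/s ≈ 0.0006034 rad/s.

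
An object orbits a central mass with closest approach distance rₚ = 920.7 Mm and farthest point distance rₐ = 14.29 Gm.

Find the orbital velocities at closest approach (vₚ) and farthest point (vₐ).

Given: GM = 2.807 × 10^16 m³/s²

Convert to SI: rₚ = 920.7 Mm = 9.207e+08 m; rₐ = 14.29 Gm = 1.429e+10 m.
Use the vis-viva equation v² = GM(2/r − 1/a) with a = (rₚ + rₐ)/2 = (9.207e+08 + 1.429e+10)/2 = 7.60535e+09 m.
vₚ = √(GM · (2/rₚ − 1/a)) = √(2.807e+16 · (2/9.207e+08 − 1/7.60535e+09)) m/s ≈ 7569 m/s = 7.569 km/s.
vₐ = √(GM · (2/rₐ − 1/a)) = √(2.807e+16 · (2/1.429e+10 − 1/7.60535e+09)) m/s ≈ 487.6 m/s = 487.6 m/s.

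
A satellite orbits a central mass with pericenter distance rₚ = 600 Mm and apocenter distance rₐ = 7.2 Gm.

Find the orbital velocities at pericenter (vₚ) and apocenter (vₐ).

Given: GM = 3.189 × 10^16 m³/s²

Convert to SI: rₚ = 600 Mm = 6e+08 m; rₐ = 7.2 Gm = 7.2e+09 m.
Use the vis-viva equation v² = GM(2/r − 1/a) with a = (rₚ + rₐ)/2 = (6e+08 + 7.2e+09)/2 = 3.9e+09 m.
vₚ = √(GM · (2/rₚ − 1/a)) = √(3.189e+16 · (2/6e+08 − 1/3.9e+09)) m/s ≈ 9906 m/s = 9.906 km/s.
vₐ = √(GM · (2/rₐ − 1/a)) = √(3.189e+16 · (2/7.2e+09 − 1/3.9e+09)) m/s ≈ 825.5 m/s = 825.5 m/s.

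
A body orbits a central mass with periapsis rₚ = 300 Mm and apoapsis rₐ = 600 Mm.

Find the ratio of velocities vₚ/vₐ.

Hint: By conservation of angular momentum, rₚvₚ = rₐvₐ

Convert to SI: rₚ = 300 Mm = 3e+08 m; rₐ = 600 Mm = 6e+08 m.
Conservation of angular momentum gives rₚvₚ = rₐvₐ, so vₚ/vₐ = rₐ/rₚ.
vₚ/vₐ = 6e+08 / 3e+08 ≈ 2.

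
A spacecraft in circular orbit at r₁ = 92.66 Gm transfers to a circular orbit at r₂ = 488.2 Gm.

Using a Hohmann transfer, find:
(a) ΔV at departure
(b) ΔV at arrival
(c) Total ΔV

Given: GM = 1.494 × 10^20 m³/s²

Convert to SI: r₁ = 92.66 Gm = 9.266e+10 m; r₂ = 488.2 Gm = 4.882e+11 m.
Transfer semi-major axis: a_t = (r₁ + r₂)/2 = (9.266e+10 + 4.882e+11)/2 = 2.9043e+11 m.
Circular speeds: v₁ = √(GM/r₁) = 40154 m/s, v₂ = √(GM/r₂) = 17493.5 m/s.
Transfer speeds (vis-viva v² = GM(2/r − 1/a_t)): v₁ᵗ = 52060.4 m/s, v₂ᵗ = 9881.02 m/s.
(a) ΔV₁ = |v₁ᵗ − v₁| ≈ 1.191e+04 m/s = 11.91 km/s.
(b) ΔV₂ = |v₂ − v₂ᵗ| ≈ 7612 m/s = 7.612 km/s.
(c) ΔV_total = ΔV₁ + ΔV₂ ≈ 1.952e+04 m/s = 19.52 km/s.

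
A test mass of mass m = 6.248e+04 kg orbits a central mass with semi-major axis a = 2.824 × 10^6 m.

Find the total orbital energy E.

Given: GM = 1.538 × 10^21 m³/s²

E = −GMm / (2a).
E = −1.538e+21 · 6.248e+04 / (2 · 2.824e+06) J ≈ -1.701e+19 J = -17.01 EJ.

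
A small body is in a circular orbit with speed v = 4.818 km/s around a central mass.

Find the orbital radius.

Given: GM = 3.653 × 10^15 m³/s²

Convert to SI: v = 4.818 km/s = 4818 m/s.
For a circular orbit, v² = GM / r, so r = GM / v².
r = 3.653e+15 / (4818)² m ≈ 1.574e+08 m = 1.574 × 10^8 m.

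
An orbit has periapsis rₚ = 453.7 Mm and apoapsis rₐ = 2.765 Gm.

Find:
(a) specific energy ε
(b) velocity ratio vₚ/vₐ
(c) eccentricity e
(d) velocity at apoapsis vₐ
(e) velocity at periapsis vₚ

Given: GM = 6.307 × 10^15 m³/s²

Convert to SI: rₚ = 453.7 Mm = 4.537e+08 m; rₐ = 2.765 Gm = 2.765e+09 m.
(a) With a = (rₚ + rₐ)/2 = 1.60935e+09 m, ε = −GM/(2a) = −6.307e+15/(2 · 1.60935e+09) J/kg ≈ -1.959e+06 J/kg
(b) Conservation of angular momentum (rₚvₚ = rₐvₐ) gives vₚ/vₐ = rₐ/rₚ = 2.765e+09/4.537e+08 ≈ 6.094
(c) e = (rₐ − rₚ)/(rₐ + rₚ) = (2.765e+09 − 4.537e+08)/(2.765e+09 + 4.537e+08) ≈ 0.7181
(d) With a = (rₚ + rₐ)/2 = 1.60935e+09 m, vₐ = √(GM (2/rₐ − 1/a)) = √(6.307e+15 · (2/2.765e+09 − 1/1.60935e+09)) m/s ≈ 801.9 m/s
(e) With a = (rₚ + rₐ)/2 = 1.60935e+09 m, vₚ = √(GM (2/rₚ − 1/a)) = √(6.307e+15 · (2/4.537e+08 − 1/1.60935e+09)) m/s ≈ 4887 m/s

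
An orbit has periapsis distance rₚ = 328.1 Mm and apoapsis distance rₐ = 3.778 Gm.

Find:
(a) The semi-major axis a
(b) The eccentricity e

Convert to SI: rₚ = 328.1 Mm = 3.281e+08 m; rₐ = 3.778 Gm = 3.778e+09 m.
(a) a = (rₚ + rₐ) / 2 = (3.281e+08 + 3.778e+09) / 2 ≈ 2.053e+09 m = 2.053 Gm.
(b) e = (rₐ − rₚ) / (rₐ + rₚ) = (3.778e+09 − 3.281e+08) / (3.778e+09 + 3.281e+08) ≈ 0.8402.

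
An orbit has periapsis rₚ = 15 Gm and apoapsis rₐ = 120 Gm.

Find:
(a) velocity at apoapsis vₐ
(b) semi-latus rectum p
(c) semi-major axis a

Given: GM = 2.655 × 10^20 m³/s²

Convert to SI: rₚ = 15 Gm = 1.5e+10 m; rₐ = 120 Gm = 1.2e+11 m.
(a) With a = (rₚ + rₐ)/2 = 6.75e+10 m, vₐ = √(GM (2/rₐ − 1/a)) = √(2.655e+20 · (2/1.2e+11 − 1/6.75e+10)) m/s ≈ 2.217e+04 m/s
(b) From a = (rₚ + rₐ)/2 = 6.75e+10 m and e = (rₐ − rₚ)/(rₐ + rₚ) = 0.777778, p = a(1 − e²) = 6.75e+10 · (1 − (0.777778)²) ≈ 2.667e+10 m
(c) a = (rₚ + rₐ)/2 = (1.5e+10 + 1.2e+11)/2 ≈ 6.75e+10 m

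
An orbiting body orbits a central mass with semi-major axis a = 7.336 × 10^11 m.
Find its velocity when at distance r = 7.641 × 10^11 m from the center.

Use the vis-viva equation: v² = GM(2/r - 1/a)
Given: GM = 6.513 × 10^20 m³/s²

Vis-viva: v = √(GM · (2/r − 1/a)).
2/r − 1/a = 2/7.641e+11 − 1/7.336e+11 = 1.25432e-12 m⁻¹.
v = √(6.513e+20 · 1.25432e-12) m/s ≈ 2.858e+04 m/s = 28.58 km/s.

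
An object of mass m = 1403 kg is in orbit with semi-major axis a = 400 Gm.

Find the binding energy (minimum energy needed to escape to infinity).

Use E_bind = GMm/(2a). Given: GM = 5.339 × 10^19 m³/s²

Convert to SI: a = 400 Gm = 4e+11 m.
Total orbital energy is E = −GMm/(2a); binding energy is E_bind = −E = GMm/(2a).
E_bind = 5.339e+19 · 1403 / (2 · 4e+11) J ≈ 9.363e+10 J = 93.63 GJ.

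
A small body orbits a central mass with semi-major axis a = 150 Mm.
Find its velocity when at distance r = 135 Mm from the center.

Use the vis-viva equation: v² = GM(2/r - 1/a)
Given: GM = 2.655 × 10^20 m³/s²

Convert to SI: a = 150 Mm = 1.5e+08 m; r = 135 Mm = 1.35e+08 m.
Vis-viva: v = √(GM · (2/r − 1/a)).
2/r − 1/a = 2/1.35e+08 − 1/1.5e+08 = 8.14815e-09 m⁻¹.
v = √(2.655e+20 · 8.14815e-09) m/s ≈ 1.471e+06 m/s = 1471 km/s.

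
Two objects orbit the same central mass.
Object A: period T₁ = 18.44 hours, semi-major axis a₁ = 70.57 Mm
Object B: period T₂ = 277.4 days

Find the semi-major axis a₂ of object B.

Convert to SI: T₁ = 18.44 hours = 66384 s; a₁ = 70.57 Mm = 7.057e+07 m; T₂ = 277.4 days = 2.39674e+07 s.
Kepler's third law: (T₁/T₂)² = (a₁/a₂)³ ⇒ a₂ = a₁ · (T₂/T₁)^(2/3).
T₂/T₁ = 2.39674e+07 / 66384 = 361.041.
a₂ = 7.057e+07 · (361.041)^(2/3) m ≈ 3.578e+09 m = 3.578 Gm.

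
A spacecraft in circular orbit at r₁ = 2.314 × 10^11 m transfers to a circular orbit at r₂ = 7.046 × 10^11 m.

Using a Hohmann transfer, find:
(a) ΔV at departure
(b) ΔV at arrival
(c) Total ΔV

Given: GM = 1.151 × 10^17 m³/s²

Transfer semi-major axis: a_t = (r₁ + r₂)/2 = (2.314e+11 + 7.046e+11)/2 = 4.68e+11 m.
Circular speeds: v₁ = √(GM/r₁) = 705.271 m/s, v₂ = √(GM/r₂) = 404.172 m/s.
Transfer speeds (vis-viva v² = GM(2/r − 1/a_t)): v₁ᵗ = 865.375 m/s, v₂ᵗ = 284.201 m/s.
(a) ΔV₁ = |v₁ᵗ − v₁| ≈ 160.1 m/s = 160.1 m/s.
(b) ΔV₂ = |v₂ − v₂ᵗ| ≈ 120 m/s = 120 m/s.
(c) ΔV_total = ΔV₁ + ΔV₂ ≈ 280.1 m/s = 280.1 m/s.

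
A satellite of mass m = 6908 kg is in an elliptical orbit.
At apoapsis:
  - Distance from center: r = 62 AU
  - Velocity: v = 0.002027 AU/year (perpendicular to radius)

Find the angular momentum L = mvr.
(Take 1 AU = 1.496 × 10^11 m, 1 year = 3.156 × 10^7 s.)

Convert to SI: r = 62 AU = 9.2752e+12 m; v = 0.002027 AU/year = 9.60834 m/s.
Since v is perpendicular to r, L = m · v · r.
L = 6908 · 9.60834 · 9.2752e+12 kg·m²/s ≈ 6.156e+17 kg·m²/s.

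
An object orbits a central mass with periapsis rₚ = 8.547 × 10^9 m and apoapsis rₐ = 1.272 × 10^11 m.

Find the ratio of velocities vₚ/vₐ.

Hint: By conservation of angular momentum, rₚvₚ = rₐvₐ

Conservation of angular momentum gives rₚvₚ = rₐvₐ, so vₚ/vₐ = rₐ/rₚ.
vₚ/vₐ = 1.272e+11 / 8.547e+09 ≈ 14.88.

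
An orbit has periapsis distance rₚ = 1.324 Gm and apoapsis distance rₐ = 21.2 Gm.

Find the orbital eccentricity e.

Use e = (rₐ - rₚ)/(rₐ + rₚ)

Convert to SI: rₚ = 1.324 Gm = 1.324e+09 m; rₐ = 21.2 Gm = 2.12e+10 m.
e = (rₐ − rₚ) / (rₐ + rₚ).
e = (2.12e+10 − 1.324e+09) / (2.12e+10 + 1.324e+09) = 1.9876e+10 / 2.2524e+10 ≈ 0.8824.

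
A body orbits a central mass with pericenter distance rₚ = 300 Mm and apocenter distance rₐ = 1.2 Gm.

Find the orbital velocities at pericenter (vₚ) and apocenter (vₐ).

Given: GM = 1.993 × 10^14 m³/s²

Convert to SI: rₚ = 300 Mm = 3e+08 m; rₐ = 1.2 Gm = 1.2e+09 m.
Use the vis-viva equation v² = GM(2/r − 1/a) with a = (rₚ + rₐ)/2 = (3e+08 + 1.2e+09)/2 = 7.5e+08 m.
vₚ = √(GM · (2/rₚ − 1/a)) = √(1.993e+14 · (2/3e+08 − 1/7.5e+08)) m/s ≈ 1031 m/s = 1.031 km/s.
vₐ = √(GM · (2/rₐ − 1/a)) = √(1.993e+14 · (2/1.2e+09 − 1/7.5e+08)) m/s ≈ 257.7 m/s = 257.7 m/s.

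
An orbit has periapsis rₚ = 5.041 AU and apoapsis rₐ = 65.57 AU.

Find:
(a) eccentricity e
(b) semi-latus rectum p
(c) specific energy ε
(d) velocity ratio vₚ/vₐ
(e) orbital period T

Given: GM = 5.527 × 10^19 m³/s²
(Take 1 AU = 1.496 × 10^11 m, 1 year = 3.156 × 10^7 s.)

Convert to SI: rₚ = 5.041 AU = 7.54134e+11 m; rₐ = 65.57 AU = 9.80927e+12 m.
(a) e = (rₐ − rₚ)/(rₐ + rₚ) = (9.80927e+12 − 7.54134e+11)/(9.80927e+12 + 7.54134e+11) ≈ 0.8572
(b) From a = (rₚ + rₐ)/2 = 5.2817e+12 m and e = (rₐ − rₚ)/(rₐ + rₚ) = 0.857218, p = a(1 − e²) = 5.2817e+12 · (1 − (0.857218)²) ≈ 1.401e+12 m
(c) With a = (rₚ + rₐ)/2 = 5.2817e+12 m, ε = −GM/(2a) = −5.527e+19/(2 · 5.2817e+12) J/kg ≈ -5.232e+06 J/kg
(d) Conservation of angular momentum (rₚvₚ = rₐvₐ) gives vₚ/vₐ = rₐ/rₚ = 9.80927e+12/7.54134e+11 ≈ 13.01
(e) With a = (rₚ + rₐ)/2 = 5.2817e+12 m, T = 2π √(a³/GM) = 2π √((5.2817e+12)³/5.527e+19) s ≈ 1.026e+10 s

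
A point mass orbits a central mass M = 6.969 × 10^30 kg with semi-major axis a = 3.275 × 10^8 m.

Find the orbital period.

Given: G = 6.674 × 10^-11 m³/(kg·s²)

GM = G · M = 6.674e-11 · 6.969e+30 = 4.65111e+20 m³/s².
Kepler's third law: T = 2π √(a³ / GM).
Substituting a = 3.275e+08 m and GM = 4.65111e+20 m³/s²:
T = 2π √((3.275e+08)³ / 4.65111e+20) s
T ≈ 1727 s = 28.78 minutes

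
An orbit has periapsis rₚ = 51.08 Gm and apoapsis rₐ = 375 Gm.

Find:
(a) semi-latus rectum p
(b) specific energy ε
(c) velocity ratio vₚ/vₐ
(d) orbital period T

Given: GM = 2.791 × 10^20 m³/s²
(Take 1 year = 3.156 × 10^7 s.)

Convert to SI: rₚ = 51.08 Gm = 5.108e+10 m; rₐ = 375 Gm = 3.75e+11 m.
(a) From a = (rₚ + rₐ)/2 = 2.1304e+11 m and e = (rₐ − rₚ)/(rₐ + rₚ) = 0.760233, p = a(1 − e²) = 2.1304e+11 · (1 − (0.760233)²) ≈ 8.991e+10 m
(b) With a = (rₚ + rₐ)/2 = 2.1304e+11 m, ε = −GM/(2a) = −2.791e+20/(2 · 2.1304e+11) J/kg ≈ -6.55e+08 J/kg
(c) Conservation of angular momentum (rₚvₚ = rₐvₐ) gives vₚ/vₐ = rₐ/rₚ = 3.75e+11/5.108e+10 ≈ 7.341
(d) With a = (rₚ + rₐ)/2 = 2.1304e+11 m, T = 2π √(a³/GM) = 2π √((2.1304e+11)³/2.791e+20) s ≈ 3.698e+07 s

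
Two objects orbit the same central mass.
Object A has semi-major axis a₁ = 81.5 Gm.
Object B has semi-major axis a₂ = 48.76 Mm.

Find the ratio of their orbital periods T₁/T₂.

Convert to SI: a₁ = 81.5 Gm = 8.15e+10 m; a₂ = 48.76 Mm = 4.876e+07 m.
From Kepler's third law, (T₁/T₂)² = (a₁/a₂)³, so T₁/T₂ = (a₁/a₂)^(3/2).
a₁/a₂ = 8.15e+10 / 4.876e+07 = 1671.45.
T₁/T₂ = (1671.45)^(3/2) ≈ 6.833e+04.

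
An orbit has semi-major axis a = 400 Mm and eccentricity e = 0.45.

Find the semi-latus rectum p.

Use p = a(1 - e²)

Convert to SI: a = 400 Mm = 4e+08 m.
p = a (1 − e²).
p = 4e+08 · (1 − (0.45)²) = 4e+08 · 0.7975 ≈ 3.19e+08 m = 319 Mm.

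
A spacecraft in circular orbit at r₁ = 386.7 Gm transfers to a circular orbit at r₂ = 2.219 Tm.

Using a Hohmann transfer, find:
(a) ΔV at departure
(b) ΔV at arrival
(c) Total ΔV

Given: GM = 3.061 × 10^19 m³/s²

Convert to SI: r₁ = 386.7 Gm = 3.867e+11 m; r₂ = 2.219 Tm = 2.219e+12 m.
Transfer semi-major axis: a_t = (r₁ + r₂)/2 = (3.867e+11 + 2.219e+12)/2 = 1.30285e+12 m.
Circular speeds: v₁ = √(GM/r₁) = 8897.02 m/s, v₂ = √(GM/r₂) = 3714.1 m/s.
Transfer speeds (vis-viva v² = GM(2/r − 1/a_t)): v₁ᵗ = 11611.2 m/s, v₂ᵗ = 2023.45 m/s.
(a) ΔV₁ = |v₁ᵗ − v₁| ≈ 2714 m/s = 2.714 km/s.
(b) ΔV₂ = |v₂ − v₂ᵗ| ≈ 1691 m/s = 1.691 km/s.
(c) ΔV_total = ΔV₁ + ΔV₂ ≈ 4405 m/s = 4.405 km/s.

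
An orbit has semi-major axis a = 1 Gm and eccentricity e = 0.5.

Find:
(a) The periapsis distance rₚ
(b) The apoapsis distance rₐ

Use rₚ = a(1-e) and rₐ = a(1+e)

Convert to SI: a = 1 Gm = 1e+09 m.
(a) rₚ = a(1 − e) = 1e+09 · (1 − 0.5) = 1e+09 · 0.5 ≈ 5e+08 m = 500 Mm.
(b) rₐ = a(1 + e) = 1e+09 · (1 + 0.5) = 1e+09 · 1.5 ≈ 1.5e+09 m = 1.5 Gm.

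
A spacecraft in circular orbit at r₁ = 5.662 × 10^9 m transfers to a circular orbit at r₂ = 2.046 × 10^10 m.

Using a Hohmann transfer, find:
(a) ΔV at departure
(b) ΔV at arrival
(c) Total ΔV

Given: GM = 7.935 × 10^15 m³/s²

Transfer semi-major axis: a_t = (r₁ + r₂)/2 = (5.662e+09 + 2.046e+10)/2 = 1.3061e+10 m.
Circular speeds: v₁ = √(GM/r₁) = 1183.83 m/s, v₂ = √(GM/r₂) = 622.76 m/s.
Transfer speeds (vis-viva v² = GM(2/r − 1/a_t)): v₁ᵗ = 1481.68 m/s, v₂ᵗ = 410.032 m/s.
(a) ΔV₁ = |v₁ᵗ − v₁| ≈ 297.8 m/s = 297.8 m/s.
(b) ΔV₂ = |v₂ − v₂ᵗ| ≈ 212.7 m/s = 212.7 m/s.
(c) ΔV_total = ΔV₁ + ΔV₂ ≈ 510.6 m/s = 510.6 m/s.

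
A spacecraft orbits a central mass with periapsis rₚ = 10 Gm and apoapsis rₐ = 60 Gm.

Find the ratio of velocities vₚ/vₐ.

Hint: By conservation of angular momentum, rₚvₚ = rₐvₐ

Convert to SI: rₚ = 10 Gm = 1e+10 m; rₐ = 60 Gm = 6e+10 m.
Conservation of angular momentum gives rₚvₚ = rₐvₐ, so vₚ/vₐ = rₐ/rₚ.
vₚ/vₐ = 6e+10 / 1e+10 ≈ 6.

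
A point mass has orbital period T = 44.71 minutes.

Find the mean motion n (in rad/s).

Convert to SI: T = 44.71 minutes = 2682.6 s.
n = 2π / T.
n = 2π / 2682.6 s ≈ 0.002342 rad/s.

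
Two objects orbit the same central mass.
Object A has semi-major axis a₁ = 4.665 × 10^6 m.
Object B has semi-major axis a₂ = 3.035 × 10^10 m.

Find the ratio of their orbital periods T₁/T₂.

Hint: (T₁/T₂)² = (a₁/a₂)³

From Kepler's third law, (T₁/T₂)² = (a₁/a₂)³, so T₁/T₂ = (a₁/a₂)^(3/2).
a₁/a₂ = 4.665e+06 / 3.035e+10 = 0.000153707.
T₁/T₂ = (0.000153707)^(3/2) ≈ 1.906e-06.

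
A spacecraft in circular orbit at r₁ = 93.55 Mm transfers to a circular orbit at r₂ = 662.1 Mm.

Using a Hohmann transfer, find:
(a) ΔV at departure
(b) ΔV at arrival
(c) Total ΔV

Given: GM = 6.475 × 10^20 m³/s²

Convert to SI: r₁ = 93.55 Mm = 9.355e+07 m; r₂ = 662.1 Mm = 6.621e+08 m.
Transfer semi-major axis: a_t = (r₁ + r₂)/2 = (9.355e+07 + 6.621e+08)/2 = 3.77825e+08 m.
Circular speeds: v₁ = √(GM/r₁) = 2.63086e+06 m/s, v₂ = √(GM/r₂) = 988913 m/s.
Transfer speeds (vis-viva v² = GM(2/r − 1/a_t)): v₁ᵗ = 3.48269e+06 m/s, v₂ᵗ = 492079 m/s.
(a) ΔV₁ = |v₁ᵗ − v₁| ≈ 8.518e+05 m/s = 851.8 km/s.
(b) ΔV₂ = |v₂ − v₂ᵗ| ≈ 4.968e+05 m/s = 496.8 km/s.
(c) ΔV_total = ΔV₁ + ΔV₂ ≈ 1.349e+06 m/s = 1349 km/s.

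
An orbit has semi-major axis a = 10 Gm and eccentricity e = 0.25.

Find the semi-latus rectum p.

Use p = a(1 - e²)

Convert to SI: a = 10 Gm = 1e+10 m.
p = a (1 − e²).
p = 1e+10 · (1 − (0.25)²) = 1e+10 · 0.9375 ≈ 9.375e+09 m = 9.375 Gm.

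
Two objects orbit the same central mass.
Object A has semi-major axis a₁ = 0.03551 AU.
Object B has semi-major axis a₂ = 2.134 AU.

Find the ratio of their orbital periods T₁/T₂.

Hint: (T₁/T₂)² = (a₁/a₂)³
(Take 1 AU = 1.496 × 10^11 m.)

Convert to SI: a₁ = 0.03551 AU = 5.3123e+09 m; a₂ = 2.134 AU = 3.19246e+11 m.
From Kepler's third law, (T₁/T₂)² = (a₁/a₂)³, so T₁/T₂ = (a₁/a₂)^(3/2).
a₁/a₂ = 5.3123e+09 / 3.19246e+11 = 0.0166401.
T₁/T₂ = (0.0166401)^(3/2) ≈ 0.002147.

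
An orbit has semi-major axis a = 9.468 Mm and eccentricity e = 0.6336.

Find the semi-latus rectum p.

Convert to SI: a = 9.468 Mm = 9.468e+06 m.
p = a (1 − e²).
p = 9.468e+06 · (1 − (0.6336)²) = 9.468e+06 · 0.598551 ≈ 5.667e+06 m = 5.667 Mm.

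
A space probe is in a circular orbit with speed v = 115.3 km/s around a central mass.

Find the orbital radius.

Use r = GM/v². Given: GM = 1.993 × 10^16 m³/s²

Convert to SI: v = 115.3 km/s = 115300 m/s.
For a circular orbit, v² = GM / r, so r = GM / v².
r = 1.993e+16 / (115300)² m ≈ 1.499e+06 m = 1.499 Mm.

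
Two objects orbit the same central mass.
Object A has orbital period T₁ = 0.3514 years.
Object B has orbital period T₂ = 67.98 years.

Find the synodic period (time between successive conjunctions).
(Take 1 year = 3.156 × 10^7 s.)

Convert to SI: T₁ = 0.3514 years = 1.10902e+07 s; T₂ = 67.98 years = 2.14545e+09 s.
T_syn = |T₁ · T₂ / (T₁ − T₂)|.
T_syn = |1.10902e+07 · 2.14545e+09 / (1.10902e+07 − 2.14545e+09)| s ≈ 1.115e+07 s = 0.3532 years.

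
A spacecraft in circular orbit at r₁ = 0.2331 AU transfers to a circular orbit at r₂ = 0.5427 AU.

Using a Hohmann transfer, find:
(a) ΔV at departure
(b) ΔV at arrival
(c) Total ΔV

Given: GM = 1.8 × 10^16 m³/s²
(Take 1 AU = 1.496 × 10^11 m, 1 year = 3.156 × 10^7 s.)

Convert to SI: r₁ = 0.2331 AU = 3.48718e+10 m; r₂ = 0.5427 AU = 8.11879e+10 m.
Transfer semi-major axis: a_t = (r₁ + r₂)/2 = (3.48718e+10 + 8.11879e+10)/2 = 5.80298e+10 m.
Circular speeds: v₁ = √(GM/r₁) = 718.455 m/s, v₂ = √(GM/r₂) = 470.859 m/s.
Transfer speeds (vis-viva v² = GM(2/r − 1/a_t)): v₁ᵗ = 849.805 m/s, v₂ᵗ = 365.008 m/s.
(a) ΔV₁ = |v₁ᵗ − v₁| ≈ 131.4 m/s = 0.02771 AU/year.
(b) ΔV₂ = |v₂ − v₂ᵗ| ≈ 105.9 m/s = 0.02233 AU/year.
(c) ΔV_total = ΔV₁ + ΔV₂ ≈ 237.2 m/s = 0.05004 AU/year.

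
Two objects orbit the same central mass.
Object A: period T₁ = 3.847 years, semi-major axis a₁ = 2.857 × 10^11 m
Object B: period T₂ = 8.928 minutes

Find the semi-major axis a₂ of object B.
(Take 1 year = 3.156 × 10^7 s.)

Convert to SI: T₁ = 3.847 years = 1.21411e+08 s; T₂ = 8.928 minutes = 535.68 s.
Kepler's third law: (T₁/T₂)² = (a₁/a₂)³ ⇒ a₂ = a₁ · (T₂/T₁)^(2/3).
T₂/T₁ = 535.68 / 1.21411e+08 = 4.41211e-06.
a₂ = 2.857e+11 · (4.41211e-06)^(2/3) m ≈ 7.686e+07 m = 7.686 × 10^7 m.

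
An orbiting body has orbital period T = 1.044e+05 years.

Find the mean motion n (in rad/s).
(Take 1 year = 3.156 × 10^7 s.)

Convert to SI: T = 1.044e+05 years = 3.29486e+12 s.
n = 2π / T.
n = 2π / 3.29486e+12 s ≈ 1.907e-12 rad/s.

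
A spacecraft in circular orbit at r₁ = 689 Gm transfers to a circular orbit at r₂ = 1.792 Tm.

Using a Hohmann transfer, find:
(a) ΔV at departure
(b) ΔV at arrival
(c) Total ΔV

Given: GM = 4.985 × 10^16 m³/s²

Convert to SI: r₁ = 689 Gm = 6.89e+11 m; r₂ = 1.792 Tm = 1.792e+12 m.
Transfer semi-major axis: a_t = (r₁ + r₂)/2 = (6.89e+11 + 1.792e+12)/2 = 1.2405e+12 m.
Circular speeds: v₁ = √(GM/r₁) = 268.982 m/s, v₂ = √(GM/r₂) = 166.788 m/s.
Transfer speeds (vis-viva v² = GM(2/r − 1/a_t)): v₁ᵗ = 323.291 m/s, v₂ᵗ = 124.301 m/s.
(a) ΔV₁ = |v₁ᵗ − v₁| ≈ 54.31 m/s = 54.31 m/s.
(b) ΔV₂ = |v₂ − v₂ᵗ| ≈ 42.49 m/s = 42.49 m/s.
(c) ΔV_total = ΔV₁ + ΔV₂ ≈ 96.8 m/s = 96.8 m/s.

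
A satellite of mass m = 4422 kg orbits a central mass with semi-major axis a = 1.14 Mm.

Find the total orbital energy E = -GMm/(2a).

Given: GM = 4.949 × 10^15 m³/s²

Convert to SI: a = 1.14 Mm = 1.14e+06 m.
E = −GMm / (2a).
E = −4.949e+15 · 4422 / (2 · 1.14e+06) J ≈ -9.598e+12 J = -9.598 TJ.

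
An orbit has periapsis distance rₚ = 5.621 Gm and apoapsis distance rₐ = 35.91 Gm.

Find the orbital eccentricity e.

Convert to SI: rₚ = 5.621 Gm = 5.621e+09 m; rₐ = 35.91 Gm = 3.591e+10 m.
e = (rₐ − rₚ) / (rₐ + rₚ).
e = (3.591e+10 − 5.621e+09) / (3.591e+10 + 5.621e+09) = 3.0289e+10 / 4.1531e+10 ≈ 0.7293.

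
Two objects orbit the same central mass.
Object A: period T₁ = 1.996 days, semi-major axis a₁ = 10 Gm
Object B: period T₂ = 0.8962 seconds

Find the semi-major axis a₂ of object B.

Convert to SI: T₁ = 1.996 days = 172454 s; a₁ = 10 Gm = 1e+10 m.
Kepler's third law: (T₁/T₂)² = (a₁/a₂)³ ⇒ a₂ = a₁ · (T₂/T₁)^(2/3).
T₂/T₁ = 0.8962 / 172454 = 5.19674e-06.
a₂ = 1e+10 · (5.19674e-06)^(2/3) m ≈ 3e+06 m = 3 Mm.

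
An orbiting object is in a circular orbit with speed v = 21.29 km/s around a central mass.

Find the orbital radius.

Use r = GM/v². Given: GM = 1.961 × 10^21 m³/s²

Convert to SI: v = 21.29 km/s = 21290 m/s.
For a circular orbit, v² = GM / r, so r = GM / v².
r = 1.961e+21 / (21290)² m ≈ 4.326e+12 m = 4.326 Tm.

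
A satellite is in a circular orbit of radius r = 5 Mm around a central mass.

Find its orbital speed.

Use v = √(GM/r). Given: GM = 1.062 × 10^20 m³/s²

Convert to SI: r = 5 Mm = 5e+06 m.
For a circular orbit, gravity supplies the centripetal force, so v = √(GM / r).
v = √(1.062e+20 / 5e+06) m/s ≈ 4.609e+06 m/s = 4609 km/s.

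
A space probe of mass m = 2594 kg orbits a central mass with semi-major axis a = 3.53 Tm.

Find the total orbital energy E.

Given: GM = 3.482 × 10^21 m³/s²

Convert to SI: a = 3.53 Tm = 3.53e+12 m.
E = −GMm / (2a).
E = −3.482e+21 · 2594 / (2 · 3.53e+12) J ≈ -1.279e+12 J = -1.279 TJ.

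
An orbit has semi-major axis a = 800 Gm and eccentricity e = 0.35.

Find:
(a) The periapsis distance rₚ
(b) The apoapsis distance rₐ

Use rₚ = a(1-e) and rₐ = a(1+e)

Convert to SI: a = 800 Gm = 8e+11 m.
(a) rₚ = a(1 − e) = 8e+11 · (1 − 0.35) = 8e+11 · 0.65 ≈ 5.2e+11 m = 520 Gm.
(b) rₐ = a(1 + e) = 8e+11 · (1 + 0.35) = 8e+11 · 1.35 ≈ 1.08e+12 m = 1.08 Tm.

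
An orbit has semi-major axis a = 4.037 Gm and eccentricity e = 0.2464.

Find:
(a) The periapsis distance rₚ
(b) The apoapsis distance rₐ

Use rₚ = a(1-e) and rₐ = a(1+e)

Convert to SI: a = 4.037 Gm = 4.037e+09 m.
(a) rₚ = a(1 − e) = 4.037e+09 · (1 − 0.2464) = 4.037e+09 · 0.7536 ≈ 3.042e+09 m = 3.042 Gm.
(b) rₐ = a(1 + e) = 4.037e+09 · (1 + 0.2464) = 4.037e+09 · 1.2464 ≈ 5.032e+09 m = 5.032 Gm.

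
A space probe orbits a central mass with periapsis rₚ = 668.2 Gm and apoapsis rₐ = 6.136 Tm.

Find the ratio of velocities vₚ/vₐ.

Convert to SI: rₚ = 668.2 Gm = 6.682e+11 m; rₐ = 6.136 Tm = 6.136e+12 m.
Conservation of angular momentum gives rₚvₚ = rₐvₐ, so vₚ/vₐ = rₐ/rₚ.
vₚ/vₐ = 6.136e+12 / 6.682e+11 ≈ 9.183.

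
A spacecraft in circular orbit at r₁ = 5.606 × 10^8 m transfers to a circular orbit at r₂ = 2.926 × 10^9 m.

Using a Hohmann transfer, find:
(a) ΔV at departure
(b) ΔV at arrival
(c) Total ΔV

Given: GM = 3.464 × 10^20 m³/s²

Transfer semi-major axis: a_t = (r₁ + r₂)/2 = (5.606e+08 + 2.926e+09)/2 = 1.7433e+09 m.
Circular speeds: v₁ = √(GM/r₁) = 786072 m/s, v₂ = √(GM/r₂) = 344074 m/s.
Transfer speeds (vis-viva v² = GM(2/r − 1/a_t)): v₁ᵗ = 1.01839e+06 m/s, v₂ᵗ = 195116 m/s.
(a) ΔV₁ = |v₁ᵗ − v₁| ≈ 2.323e+05 m/s = 232.3 km/s.
(b) ΔV₂ = |v₂ − v₂ᵗ| ≈ 1.49e+05 m/s = 149 km/s.
(c) ΔV_total = ΔV₁ + ΔV₂ ≈ 3.813e+05 m/s = 381.3 km/s.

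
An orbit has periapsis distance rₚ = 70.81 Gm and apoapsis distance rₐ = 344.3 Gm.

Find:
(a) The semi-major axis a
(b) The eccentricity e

Convert to SI: rₚ = 70.81 Gm = 7.081e+10 m; rₐ = 344.3 Gm = 3.443e+11 m.
(a) a = (rₚ + rₐ) / 2 = (7.081e+10 + 3.443e+11) / 2 ≈ 2.076e+11 m = 207.6 Gm.
(b) e = (rₐ − rₚ) / (rₐ + rₚ) = (3.443e+11 − 7.081e+10) / (3.443e+11 + 7.081e+10) ≈ 0.6588.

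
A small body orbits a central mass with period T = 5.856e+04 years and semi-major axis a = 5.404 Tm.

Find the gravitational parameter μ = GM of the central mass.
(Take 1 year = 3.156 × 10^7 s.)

Convert to SI: T = 5.856e+04 years = 1.84815e+12 s; a = 5.404 Tm = 5.404e+12 m.
GM = 4π² · a³ / T².
GM = 4π² · (5.404e+12)³ / (1.84815e+12)² m³/s² ≈ 1.824e+15 m³/s² = 1.824 × 10^15 m³/s².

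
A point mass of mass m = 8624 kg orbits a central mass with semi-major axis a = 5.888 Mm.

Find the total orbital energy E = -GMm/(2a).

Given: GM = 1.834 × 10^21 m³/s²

Convert to SI: a = 5.888 Mm = 5.888e+06 m.
E = −GMm / (2a).
E = −1.834e+21 · 8624 / (2 · 5.888e+06) J ≈ -1.343e+18 J = -1.343 EJ.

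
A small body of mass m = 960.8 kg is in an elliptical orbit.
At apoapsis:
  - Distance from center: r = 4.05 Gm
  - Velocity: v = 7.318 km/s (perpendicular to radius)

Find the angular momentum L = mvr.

Convert to SI: r = 4.05 Gm = 4.05e+09 m; v = 7.318 km/s = 7318 m/s.
Since v is perpendicular to r, L = m · v · r.
L = 960.8 · 7318 · 4.05e+09 kg·m²/s ≈ 2.848e+16 kg·m²/s.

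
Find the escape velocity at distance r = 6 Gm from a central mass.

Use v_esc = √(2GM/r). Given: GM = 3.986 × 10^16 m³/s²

Convert to SI: r = 6 Gm = 6e+09 m.
Escape velocity comes from setting total energy to zero: ½v² − GM/r = 0 ⇒ v_esc = √(2GM / r).
v_esc = √(2 · 3.986e+16 / 6e+09) m/s ≈ 3645 m/s = 3.645 km/s.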